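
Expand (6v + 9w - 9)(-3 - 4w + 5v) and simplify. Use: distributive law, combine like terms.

-63v + 21vw + 30v² + 9w - 36w² + 27

(6v + 9w - 9)(-3 - 4w + 5v)
= -18v - 24vw + 30v² - 27w - 36w² + 45vw + 27 + 36w - 45v    [distributive law]
= -63v + 21vw + 30v² + 9w - 36w² + 27    [combine like terms]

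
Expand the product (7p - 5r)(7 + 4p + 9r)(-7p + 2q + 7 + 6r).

(7p - 5r)(7 + 4p + 9r)(-7p + 2q + 7 + 6r)
= (49p + 28p^2 + 63pr - 35r - 20pr - 45r^2)(-7p + 2q + 7 + 6r)    [distributive law]
= (49p + 28p^2 + 43pr - 35r - 45r^2)(-7p + 2q + 7 + 6r)    [combine like terms]
= -343p^2 + 98pq + 343p + 294pr - 196p^3 + 56p^2q + 196p^2 + 168p^2r - 301p^2r + 86pqr + 301pr + 258pr^2 + 245pr - 70qr - 245r - 210r^2 + 315pr^2 - 90qr^2 - 315r^2 - 270r^3    [distributive law]
= -147p^2 + 98pq + 343p + 840pr - 196p^3 + 56p^2q - 133p^2r + 86pqr + 573pr^2 - 70qr - 245r - 525r^2 - 90qr^2 - 270r^3    [combine like terms]

-147p^2 + 98pq + 343p + 840pr - 196p^3 + 56p^2q - 133p^2r + 86pqr + 573pr^2 - 70qr - 245r - 525r^2 - 90qr^2 - 270r^3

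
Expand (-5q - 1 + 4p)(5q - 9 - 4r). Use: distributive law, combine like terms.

-25q^2 + 40q + 20qr + 9 + 4r + 20pq - 36p - 16pr

(-5q - 1 + 4p)(5q - 9 - 4r)
= -25q^2 + 45q + 20qr - 5q + 9 + 4r + 20pq - 36p - 16pr    [distributive law]
= -25q^2 + 40q + 20qr + 9 + 4r + 20pq - 36p - 16pr    [combine like terms]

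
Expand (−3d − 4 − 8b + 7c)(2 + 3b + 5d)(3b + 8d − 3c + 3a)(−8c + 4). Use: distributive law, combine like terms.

(−3d − 4 − 8b + 7c)(2 + 3b + 5d)(3b + 8d − 3c + 3a)(−8c + 4)
= (−6d − 9bd − 15d² − 8 − 12b − 20d − 16b − 24b² − 40bd + 14c + 21bc + 35cd)(3b + 8d − 3c + 3a)(−8c + 4)    [distributive law]
= (−26d − 49bd − 15d² − 8 − 28b − 24b² + 14c + 21bc + 35cd)(3b + 8d − 3c + 3a)(−8c + 4)    [combine like terms]
= (−78bd − 208d² + 78cd − 78ad − 147b²d − 392bd² + 147bcd − 147abd − 45bd² − 120d³ + 45cd² − 45ad² − 24b − 64d + 24c − 24a − 84b² − 224bd + 84bc − 84ab − 72b³ − 192b²d + 72b²c − 72ab² + 42bc + 112cd − 42c² + 42ac + 63b²c + 168bcd − 63bc² + 63abc + 105bcd + 280cd² − 105c²d + 105acd)(−8c + 4)    [distributive law]
= (−302bd − 208d² + 190cd − 78ad − 339b²d − 437bd² + 420bcd − 147abd − 120d³ + 325cd² − 45ad² − 24b − 64d + 24c − 24a − 84b² + 126bc − 84ab − 72b³ + 135b²c − 72ab² − 42c² + 42ac − 63bc² + 63abc − 105c²d + 105acd)(−8c + 4)    [combine like terms]
= 2416bcd − 1208bd + 1664cd² − 832d² − 1520c²d + 760cd + 624acd − 312ad + 2712b²cd − 1356b²d + 3496bcd² − 1748bd² − 3360bc²d + 1680bcd + 1176abcd − 588abd + 960cd³ − 480d³ − 2600c²d² + 1300cd² + 360acd² − 180ad² + 192bc − 96b + 512cd − 256d − 192c² + 96c + 192ac − 96a + 672b²c − 336b² − 1008bc² + 504bc + 672abc − 336ab + 576b³c − 288b³ − 1080b²c² + 540b²c + 576ab²c − 288ab² + 336c³ − 168c² − 336ac² + 168ac + 504bc³ − 252bc² − 504abc² + 252abc + 840c³d − 420c²d − 840ac²d + 420acd    [distributive law]
= 4096bcd − 1208bd + 2964cd² − 832d² − 1940c²d + 1272cd + 1044acd − 312ad + 2712b²cd − 1356b²d + 3496bcd² − 1748bd² − 3360bc²d + 1176abcd − 588abd + 960cd³ − 480d³ − 2600c²d² + 360acd² − 180ad² + 696bc − 96b − 256d − 360c² + 96c + 360ac − 96a + 1212b²c − 336b² − 1260bc² + 924abc − 336ab + 576b³c − 288b³ − 1080b²c² + 576ab²c − 288ab² + 336c³ − 336ac² + 504bc³ − 504abc² + 840c³d − 840ac²d    [combine like terms]

4096bcd − 1208bd + 2964cd² − 832d² − 1940c²d + 1272cd + 1044acd − 312ad + 2712b²cd − 1356b²d + 3496bcd² − 1748bd² − 3360bc²d + 1176abcd − 588abd + 960cd³ − 480d³ − 2600c²d² + 360acd² − 180ad² + 696bc − 96b − 256d − 360c² + 96c + 360ac − 96a + 1212b²c − 336b² − 1260bc² + 924abc − 336ab + 576b³c − 288b³ − 1080b²c² + 576ab²c − 288ab² + 336c³ − 336ac² + 504bc³ − 504abc² + 840c³d − 840ac²d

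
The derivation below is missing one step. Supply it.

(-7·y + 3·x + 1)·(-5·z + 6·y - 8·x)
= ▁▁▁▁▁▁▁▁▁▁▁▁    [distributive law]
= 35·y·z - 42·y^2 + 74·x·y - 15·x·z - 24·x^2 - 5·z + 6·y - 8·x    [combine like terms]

Applying distributive law to the line above:

35·y·z - 42·y^2 + 56·x·y - 15·x·z + 18·x·y - 24·x^2 - 5·z + 6·y - 8·x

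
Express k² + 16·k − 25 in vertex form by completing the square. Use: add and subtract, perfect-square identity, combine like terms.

(k + 8)² − 89

k² + 16·k − 25
= k² + 16·k + 64 − 64 − 25    [add and subtract 64]
= (k + 8)² − 64 − 25    [perfect-square identity]
= (k + 8)² − 89    [combine constants]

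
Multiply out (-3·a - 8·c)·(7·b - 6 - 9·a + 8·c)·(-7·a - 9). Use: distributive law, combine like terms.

147·a²·b + 189·a·b - 369·a² - 162·a - 189·a³ - 336·a²·c - 768·a·c + 392·a·b·c + 504·b·c - 432·c + 448·a·c² + 576·c²

(-3·a - 8·c)·(7·b - 6 - 9·a + 8·c)·(-7·a - 9)
= (-21·a·b + 18·a + 27·a² - 24·a·c - 56·b·c + 48·c + 72·a·c - 64·c²)·(-7·a - 9)    [distributive law]
= (-21·a·b + 18·a + 27·a² + 48·a·c - 56·b·c + 48·c - 64·c²)·(-7·a - 9)    [combine like terms]
= 147·a²·b + 189·a·b - 126·a² - 162·a - 189·a³ - 243·a² - 336·a²·c - 432·a·c + 392·a·b·c + 504·b·c - 336·a·c - 432·c + 448·a·c² + 576·c²    [distributive law]
= 147·a²·b + 189·a·b - 369·a² - 162·a - 189·a³ - 336·a²·c - 768·a·c + 392·a·b·c + 504·b·c - 432·c + 448·a·c² + 576·c²    [combine like terms]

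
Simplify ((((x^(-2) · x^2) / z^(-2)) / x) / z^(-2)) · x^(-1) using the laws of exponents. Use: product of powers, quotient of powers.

((((x^(-2) · x^2) / z^(-2)) / x) / z^(-2)) · x^(-1)
= (((x^0 / z^(-2)) / x) / z^(-2)) · x^(-1)    [product of powers]
= x^(-2)z^4    [quotient of powers; product of powers]

x^(-2)z^4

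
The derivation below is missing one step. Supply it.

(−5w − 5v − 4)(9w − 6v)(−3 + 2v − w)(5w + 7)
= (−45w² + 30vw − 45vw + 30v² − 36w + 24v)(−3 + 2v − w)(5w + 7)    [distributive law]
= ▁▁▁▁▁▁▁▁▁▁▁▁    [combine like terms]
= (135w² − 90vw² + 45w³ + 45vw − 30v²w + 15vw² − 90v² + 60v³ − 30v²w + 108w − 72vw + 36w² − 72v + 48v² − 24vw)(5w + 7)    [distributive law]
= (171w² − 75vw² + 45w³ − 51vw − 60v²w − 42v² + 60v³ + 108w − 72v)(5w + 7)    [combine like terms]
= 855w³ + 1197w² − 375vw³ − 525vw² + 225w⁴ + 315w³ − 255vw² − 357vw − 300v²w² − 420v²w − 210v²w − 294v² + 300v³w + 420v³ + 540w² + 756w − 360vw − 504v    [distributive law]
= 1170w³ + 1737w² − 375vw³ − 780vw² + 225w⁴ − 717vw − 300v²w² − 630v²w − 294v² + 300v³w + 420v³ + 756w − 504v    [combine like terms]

After combine like terms, the bracketed line is:

(−45w² − 15vw + 30v² − 36w + 24v)(−3 + 2v − w)(5w + 7)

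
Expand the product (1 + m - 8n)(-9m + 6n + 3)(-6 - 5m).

21m + 84m^2 + 108n - 378mn - 18 + 45m^3 - 390m^2n + 288n^2 + 240mn^2

(1 + m - 8n)(-9m + 6n + 3)(-6 - 5m)
= (-9m + 6n + 3 - 9m^2 + 6mn + 3m + 72mn - 48n^2 - 24n)(-6 - 5m)    [distributive law]
= (-6m - 18n + 3 - 9m^2 + 78mn - 48n^2)(-6 - 5m)    [combine like terms]
= 36m + 30m^2 + 108n + 90mn - 18 - 15m + 54m^2 + 45m^3 - 468mn - 390m^2n + 288n^2 + 240mn^2    [distributive law]
= 21m + 84m^2 + 108n - 378mn - 18 + 45m^3 - 390m^2n + 288n^2 + 240mn^2    [combine like terms]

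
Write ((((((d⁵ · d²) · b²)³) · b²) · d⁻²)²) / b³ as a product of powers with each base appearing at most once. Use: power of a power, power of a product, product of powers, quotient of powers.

((((((d⁵ · d²) · b²)³) · b²) · d⁻²)²) / b³
= ((((((d⁵ · d²) · b²)³) · b²)²) · ((d⁻²)²)) / b³    [power of a product]
= ((((((d⁵ · d²) · b²)³)²) · ((b²)²)) · ((d⁻²)²)) / b³    [power of a product]
= (((((d⁵ · d²) · b²)⁶) · ((b²)²)) · ((d⁻²)²)) / b³    [power of a power]
= (((((d⁵ · d²)⁶) · ((b²)⁶)) · ((b²)²)) · ((d⁻²)²)) / b³    [power of a product]
= ((((((d⁵)⁶) · ((d²)⁶)) · ((b²)⁶)) · ((b²)²)) · ((d⁻²)²)) / b³    [power of a product]
= ((((d³⁰ · ((d²)⁶)) · ((b²)⁶)) · ((b²)²)) · ((d⁻²)²)) / b³    [power of a power]
= ((((d³⁰ · d¹²) · ((b²)⁶)) · ((b²)²)) · ((d⁻²)²)) / b³    [power of a power]
= (((d⁴² · ((b²)⁶)) · ((b²)²)) · ((d⁻²)²)) / b³    [product of powers]
= (((d⁴² · b¹²) · ((b²)²)) · ((d⁻²)²)) / b³    [power of a power]
= (((d⁴² · b¹²) · b⁴) · ((d⁻²)²)) / b³    [power of a power]
= (((d⁴² · b¹²) · b⁴) · d⁻⁴) / b³    [power of a power]
= b¹³d³⁸    [quotient of powers; product of powers]

b¹³d³⁸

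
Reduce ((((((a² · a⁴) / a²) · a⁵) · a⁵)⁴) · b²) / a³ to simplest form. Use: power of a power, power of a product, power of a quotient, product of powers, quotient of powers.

a⁵³·b²

((((((a² · a⁴) / a²) · a⁵) · a⁵)⁴) · b²) / a³
= ((((((a² · a⁴) / a²) · a⁵)⁴) · ((a⁵)⁴)) · b²) / a³    [power of a product]
= ((((((a² · a⁴) / a²)⁴) · ((a⁵)⁴)) · ((a⁵)⁴)) · b²) / a³    [power of a product]
= ((((((a² · a⁴)⁴) / ((a²)⁴)) · ((a⁵)⁴)) · ((a⁵)⁴)) · b²) / a³    [power of a quotient]
= (((((((a²)⁴) · ((a⁴)⁴)) / ((a²)⁴)) · ((a⁵)⁴)) · ((a⁵)⁴)) · b²) / a³    [power of a product]
= (((((a⁸ · ((a⁴)⁴)) / ((a²)⁴)) · ((a⁵)⁴)) · ((a⁵)⁴)) · b²) / a³    [power of a power]
= (((((a⁸ · a¹⁶) / ((a²)⁴)) · ((a⁵)⁴)) · ((a⁵)⁴)) · b²) / a³    [power of a power]
= ((((a²⁴ / ((a²)⁴)) · ((a⁵)⁴)) · ((a⁵)⁴)) · b²) / a³    [product of powers]
= ((((a²⁴ / a⁸) · ((a⁵)⁴)) · ((a⁵)⁴)) · b²) / a³    [power of a power]
= (((a¹⁶ · ((a⁵)⁴)) · ((a⁵)⁴)) · b²) / a³    [quotient of powers]
= (((a¹⁶ · a²⁰) · ((a⁵)⁴)) · b²) / a³    [power of a power]
= ((a³⁶ · ((a⁵)⁴)) · b²) / a³    [product of powers]
= ((a³⁶ · a²⁰) · b²) / a³    [power of a power]
= (a⁵⁶ · b²) / a³    [product of powers]
= a⁵³·b²    [quotient of powers]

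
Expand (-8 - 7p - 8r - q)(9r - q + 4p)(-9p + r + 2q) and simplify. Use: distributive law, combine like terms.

(-8 - 7p - 8r - q)(9r - q + 4p)(-9p + r + 2q)
= (-72r + 8q - 32p - 63pr + 7pq - 28p^2 - 72r^2 + 8qr - 32pr - 9qr + q^2 - 4pq)(-9p + r + 2q)    [distributive law]
= (-72r + 8q - 32p - 95pr + 3pq - 28p^2 - 72r^2 - qr + q^2)(-9p + r + 2q)    [combine like terms]
= 648pr - 72r^2 - 144qr - 72pq + 8qr + 16q^2 + 288p^2 - 32pr - 64pq + 855p^2r - 95pr^2 - 190pqr - 27p^2q + 3pqr + 6pq^2 + 252p^3 - 28p^2r - 56p^2q + 648pr^2 - 72r^3 - 144qr^2 + 9pqr - qr^2 - 2q^2r - 9pq^2 + q^2r + 2q^3    [distributive law]
= 616pr - 72r^2 - 136qr - 136pq + 16q^2 + 288p^2 + 827p^2r + 553pr^2 - 178pqr - 83p^2q - 3pq^2 + 252p^3 - 72r^3 - 145qr^2 - q^2r + 2q^3    [combine like terms]

616pr - 72r^2 - 136qr - 136pq + 16q^2 + 288p^2 + 827p^2r + 553pr^2 - 178pqr - 83p^2q - 3pq^2 + 252p^3 - 72r^3 - 145qr^2 - q^2r + 2q^3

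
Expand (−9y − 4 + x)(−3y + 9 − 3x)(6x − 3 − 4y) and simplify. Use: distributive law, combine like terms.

(−9y − 4 + x)(−3y + 9 − 3x)(6x − 3 − 4y)
= (27y^2 − 81y + 27xy + 12y − 36 + 12x − 3xy + 9x − 3x^2)(6x − 3 − 4y)    [distributive law]
= (27y^2 − 69y + 24xy − 36 + 21x − 3x^2)(6x − 3 − 4y)    [combine like terms]
= 162xy^2 − 81y^2 − 108y^3 − 414xy + 207y + 276y^2 + 144x^2y − 72xy − 96xy^2 − 216x + 108 + 144y + 126x^2 − 63x − 84xy − 18x^3 + 9x^2 + 12x^2y    [distributive law]
= 66xy^2 + 195y^2 − 108y^3 − 570xy + 351y + 156x^2y − 279x + 108 + 135x^2 − 18x^3    [combine like terms]

66xy^2 + 195y^2 − 108y^3 − 570xy + 351y + 156x^2y − 279x + 108 + 135x^2 − 18x^3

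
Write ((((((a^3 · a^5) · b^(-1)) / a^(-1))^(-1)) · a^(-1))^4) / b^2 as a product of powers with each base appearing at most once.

a^(-40)·b^2

((((((a^3 · a^5) · b^(-1)) / a^(-1))^(-1)) · a^(-1))^4) / b^2
= ((((((a^3 · a^5) · b^(-1)) / a^(-1))^(-1))^4) · ((a^(-1))^4)) / b^2    [power of a product]
= (((((a^3 · a^5) · b^(-1)) / a^(-1))^(-4)) · ((a^(-1))^4)) / b^2    [power of a power]
= (((((a^3 · a^5) · b^(-1))^(-4)) / ((a^(-1))^(-4))) · ((a^(-1))^4)) / b^2    [power of a quotient]
= (((((a^3 · a^5)^(-4)) · ((b^(-1))^(-4))) / ((a^(-1))^(-4))) · ((a^(-1))^4)) / b^2    [power of a product]
= ((((((a^3)^(-4)) · ((a^5)^(-4))) · ((b^(-1))^(-4))) / ((a^(-1))^(-4))) · ((a^(-1))^4)) / b^2    [power of a product]
= ((((a^(-12) · ((a^5)^(-4))) · ((b^(-1))^(-4))) / ((a^(-1))^(-4))) · ((a^(-1))^4)) / b^2    [power of a power]
= ((((a^(-12) · a^(-20)) · ((b^(-1))^(-4))) / ((a^(-1))^(-4))) · ((a^(-1))^4)) / b^2    [power of a power]
= (((a^(-32) · ((b^(-1))^(-4))) / ((a^(-1))^(-4))) · ((a^(-1))^4)) / b^2    [product of powers]
= (((a^(-32) · b^4) / ((a^(-1))^(-4))) · ((a^(-1))^4)) / b^2    [power of a power]
= (((a^(-32) · b^4) / a^4) · ((a^(-1))^4)) / b^2    [power of a power]
= (((a^(-32) · b^4) / a^4) · a^(-4)) / b^2    [power of a power]
= a^(-40)·b^2    [quotient of powers; product of powers]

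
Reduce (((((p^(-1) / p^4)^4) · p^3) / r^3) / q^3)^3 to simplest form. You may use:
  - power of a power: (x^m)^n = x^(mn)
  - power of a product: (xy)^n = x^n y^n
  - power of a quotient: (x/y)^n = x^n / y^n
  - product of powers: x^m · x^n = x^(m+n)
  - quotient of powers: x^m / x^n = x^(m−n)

(((((p^(-1) / p^4)^4) · p^3) / r^3) / q^3)^3
= (((((p^(-1) / p^4)^4) · p^3) / r^3)^3) / ((q^3)^3)    [power of a quotient]
= (((((p^(-1) / p^4)^4) · p^3)^3) / ((r^3)^3)) / ((q^3)^3)    [power of a quotient]
= (((((p^(-1) / p^4)^4)^3) · ((p^3)^3)) / ((r^3)^3)) / ((q^3)^3)    [power of a product]
= ((((p^(-1) / p^4)^12) · ((p^3)^3)) / ((r^3)^3)) / ((q^3)^3)    [power of a power]
= (((((p^(-1))^12) / ((p^4)^12)) · ((p^3)^3)) / ((r^3)^3)) / ((q^3)^3)    [power of a quotient]
= (((p^(-12) / ((p^4)^12)) · ((p^3)^3)) / ((r^3)^3)) / ((q^3)^3)    [power of a power]
= (((p^(-12) / p^48) · ((p^3)^3)) / ((r^3)^3)) / ((q^3)^3)    [power of a power]
= ((p^(-60) · ((p^3)^3)) / ((r^3)^3)) / ((q^3)^3)    [quotient of powers]
= ((p^(-60) · p^9) / ((r^3)^3)) / ((q^3)^3)    [power of a power]
= (p^(-51) / ((r^3)^3)) / ((q^3)^3)    [product of powers]
= (p^(-51) / r^9) / ((q^3)^3)    [power of a power]
= (p^(-51) / r^9) / q^9    [power of a power]
= p^(-51)q^(-9)r^(-9)    [quotient of powers]

p^(-51)q^(-9)r^(-9)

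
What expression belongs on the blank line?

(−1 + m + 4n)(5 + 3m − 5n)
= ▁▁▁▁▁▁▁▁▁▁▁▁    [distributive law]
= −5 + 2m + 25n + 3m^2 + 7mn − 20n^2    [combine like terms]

By distributive law:

−5 − 3m + 5n + 5m + 3m^2 − 5mn + 20n + 12mn − 20n^2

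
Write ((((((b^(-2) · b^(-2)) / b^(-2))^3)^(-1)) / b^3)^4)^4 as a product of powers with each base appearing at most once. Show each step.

((((((b^(-2) · b^(-2)) / b^(-2))^3)^(-1)) / b^3)^4)^4
= (((((b^(-2) · b^(-2)) / b^(-2))^3)^(-1)) / b^3)^16    [power of a power]
= (((((b^(-2) · b^(-2)) / b^(-2))^3)^(-1))^16) / ((b^3)^16)    [power of a quotient]
= ((((b^(-2) · b^(-2)) / b^(-2))^3)^(-16)) / ((b^3)^16)    [power of a power]
= (((b^(-2) · b^(-2)) / b^(-2))^(-48)) / ((b^3)^16)    [power of a power]
= (((b^(-2) · b^(-2))^(-48)) / ((b^(-2))^(-48))) / ((b^3)^16)    [power of a quotient]
= ((((b^(-2))^(-48)) · ((b^(-2))^(-48))) / ((b^(-2))^(-48))) / ((b^3)^16)    [power of a product]
= ((b^96 · ((b^(-2))^(-48))) / ((b^(-2))^(-48))) / ((b^3)^16)    [power of a power]
= ((b^96 · b^96) / ((b^(-2))^(-48))) / ((b^3)^16)    [power of a power]
= (b^192 / ((b^(-2))^(-48))) / ((b^3)^16)    [product of powers]
= (b^192 / b^96) / ((b^3)^16)    [power of a power]
= b^96 / ((b^3)^16)    [quotient of powers]
= b^96 / b^48    [power of a power]
= b^48    [quotient of powers]

b^48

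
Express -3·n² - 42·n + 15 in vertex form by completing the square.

-3(n + 7)² + 162

-3·n² - 42·n + 15
= -3(n² + 14·n) + 15    [factor out -3 from the n-terms]
= -3(n² + 14·n + 49 - 49) + 15    [add and subtract 49 inside the bracket]
= -3(n + 7)² + 147 + 15    [perfect-square identity]
= -3(n + 7)² + 162    [combine constants]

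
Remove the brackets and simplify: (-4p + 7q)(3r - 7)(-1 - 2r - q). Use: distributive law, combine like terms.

(-4p + 7q)(3r - 7)(-1 - 2r - q)
= (-12pr + 28p + 21qr - 49q)(-1 - 2r - q)    [distributive law]
= 12pr + 24pr^2 + 12pqr - 28p - 56pr - 28pq - 21qr - 42qr^2 - 21q^2r + 49q + 98qr + 49q^2    [distributive law]
= -44pr + 24pr^2 + 12pqr - 28p - 28pq + 77qr - 42qr^2 - 21q^2r + 49q + 49q^2    [combine like terms]

-44pr + 24pr^2 + 12pqr - 28p - 28pq + 77qr - 42qr^2 - 21q^2r + 49q + 49q^2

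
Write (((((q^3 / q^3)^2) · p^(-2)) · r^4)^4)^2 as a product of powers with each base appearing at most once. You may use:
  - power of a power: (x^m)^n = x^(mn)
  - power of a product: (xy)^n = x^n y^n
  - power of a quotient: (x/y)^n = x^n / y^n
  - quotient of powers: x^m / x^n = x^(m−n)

(((((q^3 / q^3)^2) · p^(-2)) · r^4)^4)^2
= ((((q^3 / q^3)^2) · p^(-2)) · r^4)^8    [power of a power]
= ((((q^3 / q^3)^2) · p^(-2))^8) · ((r^4)^8)    [power of a product]
= ((((q^3 / q^3)^2)^8) · ((p^(-2))^8)) · ((r^4)^8)    [power of a product]
= (((q^3 / q^3)^16) · ((p^(-2))^8)) · ((r^4)^8)    [power of a power]
= ((((q^3)^16) / ((q^3)^16)) · ((p^(-2))^8)) · ((r^4)^8)    [power of a quotient]
= ((q^48 / ((q^3)^16)) · ((p^(-2))^8)) · ((r^4)^8)    [power of a power]
= ((q^48 / q^48) · ((p^(-2))^8)) · ((r^4)^8)    [power of a power]
= (q^0 · ((p^(-2))^8)) · ((r^4)^8)    [quotient of powers]
= (q^0 · p^(-16)) · ((r^4)^8)    [power of a power]
= (q^0 · p^(-16)) · r^32    [power of a power]
= p^(-16)r^32    [rearrange]

p^(-16)r^32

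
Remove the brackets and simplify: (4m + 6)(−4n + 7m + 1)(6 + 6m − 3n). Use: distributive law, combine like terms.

−378mn − 180m²n + 48mn² + 444m² + 168m³ + 312m − 162n + 72n² + 36

(4m + 6)(−4n + 7m + 1)(6 + 6m − 3n)
= (−16mn + 28m² + 4m − 24n + 42m + 6)(6 + 6m − 3n)    [distributive law]
= (−16mn + 28m² + 46m − 24n + 6)(6 + 6m − 3n)    [combine like terms]
= −96mn − 96m²n + 48mn² + 168m² + 168m³ − 84m²n + 276m + 276m² − 138mn − 144n − 144mn + 72n² + 36 + 36m − 18n    [distributive law]
= −378mn − 180m²n + 48mn² + 444m² + 168m³ + 312m − 162n + 72n² + 36    [combine like terms]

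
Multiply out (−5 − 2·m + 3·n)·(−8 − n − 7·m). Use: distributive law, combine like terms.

40 − 19·n + 51·m − 19·m·n + 14·m^2 − 3·n^2

(−5 − 2·m + 3·n)·(−8 − n − 7·m)
= 40 + 5·n + 35·m + 16·m + 2·m·n + 14·m^2 − 24·n − 3·n^2 − 21·m·n    [distributive law]
= 40 − 19·n + 51·m − 19·m·n + 14·m^2 − 3·n^2    [combine like terms]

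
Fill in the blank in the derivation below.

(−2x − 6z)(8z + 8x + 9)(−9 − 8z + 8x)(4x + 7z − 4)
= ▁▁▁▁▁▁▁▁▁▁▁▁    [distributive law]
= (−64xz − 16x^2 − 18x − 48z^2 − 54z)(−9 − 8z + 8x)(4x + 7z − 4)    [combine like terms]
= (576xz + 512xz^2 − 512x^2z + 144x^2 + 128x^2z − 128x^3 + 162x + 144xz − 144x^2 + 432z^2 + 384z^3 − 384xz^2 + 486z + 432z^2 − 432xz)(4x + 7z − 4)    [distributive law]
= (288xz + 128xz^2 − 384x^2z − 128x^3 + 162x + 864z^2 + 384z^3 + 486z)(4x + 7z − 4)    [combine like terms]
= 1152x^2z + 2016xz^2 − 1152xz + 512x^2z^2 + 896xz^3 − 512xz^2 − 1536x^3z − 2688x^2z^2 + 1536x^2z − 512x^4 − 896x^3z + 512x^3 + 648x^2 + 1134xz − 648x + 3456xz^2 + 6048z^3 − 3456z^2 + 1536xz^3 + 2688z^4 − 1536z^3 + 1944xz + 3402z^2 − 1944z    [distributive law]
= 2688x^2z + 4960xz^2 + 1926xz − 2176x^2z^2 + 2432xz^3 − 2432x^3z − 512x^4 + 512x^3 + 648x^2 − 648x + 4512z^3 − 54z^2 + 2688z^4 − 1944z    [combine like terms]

By distributive law:

(−16xz − 16x^2 − 18x − 48z^2 − 48xz − 54z)(−9 − 8z + 8x)(4x + 7z − 4)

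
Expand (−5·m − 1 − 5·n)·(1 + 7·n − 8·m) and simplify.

3·m + 5·m·n + 40·m^2 − 1 − 12·n − 35·n^2

(−5·m − 1 − 5·n)·(1 + 7·n − 8·m)
= −5·m − 35·m·n + 40·m^2 − 1 − 7·n + 8·m − 5·n − 35·n^2 + 40·m·n    [distributive law]
= 3·m + 5·m·n + 40·m^2 − 1 − 12·n − 35·n^2    [combine like terms]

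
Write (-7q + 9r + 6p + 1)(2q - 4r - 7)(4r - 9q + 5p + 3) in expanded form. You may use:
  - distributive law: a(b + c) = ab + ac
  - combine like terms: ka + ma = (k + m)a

(-7q + 9r + 6p + 1)(2q - 4r - 7)(4r - 9q + 5p + 3)
= (-14q^2 + 28qr + 49q + 18qr - 36r^2 - 63r + 12pq - 24pr - 42p + 2q - 4r - 7)(4r - 9q + 5p + 3)    [distributive law]
= (-14q^2 + 46qr + 51q - 36r^2 - 67r + 12pq - 24pr - 42p - 7)(4r - 9q + 5p + 3)    [combine like terms]
= -56q^2r + 126q^3 - 70pq^2 - 42q^2 + 184qr^2 - 414q^2r + 230pqr + 138qr + 204qr - 459q^2 + 255pq + 153q - 144r^3 + 324qr^2 - 180pr^2 - 108r^2 - 268r^2 + 603qr - 335pr - 201r + 48pqr - 108pq^2 + 60p^2q + 36pq - 96pr^2 + 216pqr - 120p^2r - 72pr - 168pr + 378pq - 210p^2 - 126p - 28r + 63q - 35p - 21    [distributive law]
= -470q^2r + 126q^3 - 178pq^2 - 501q^2 + 508qr^2 + 494pqr + 945qr + 669pq + 216q - 144r^3 - 276pr^2 - 376r^2 - 575pr - 229r + 60p^2q - 120p^2r - 210p^2 - 161p - 21    [combine like terms]

-470q^2r + 126q^3 - 178pq^2 - 501q^2 + 508qr^2 + 494pqr + 945qr + 669pq + 216q - 144r^3 - 276pr^2 - 376r^2 - 575pr - 229r + 60p^2q - 120p^2r - 210p^2 - 161p - 21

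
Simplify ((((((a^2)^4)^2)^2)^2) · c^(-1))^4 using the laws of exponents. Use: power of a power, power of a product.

((((((a^2)^4)^2)^2)^2) · c^(-1))^4
= ((((((a^2)^4)^2)^2)^2)^4) · ((c^(-1))^4)    [power of a product]
= (((((a^2)^4)^2)^2)^8) · ((c^(-1))^4)    [power of a power]
= ((((a^2)^4)^2)^16) · ((c^(-1))^4)    [power of a power]
= (((a^2)^4)^32) · ((c^(-1))^4)    [power of a power]
= ((a^2)^128) · ((c^(-1))^4)    [power of a power]
= (a^256) · ((c^(-1))^4)    [power of a power]
= a^256 · c^(-4)    [power of a power]
= a^256c^(-4)    [rearrange]

a^256c^(-4)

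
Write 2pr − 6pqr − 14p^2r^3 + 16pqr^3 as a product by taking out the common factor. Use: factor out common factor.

2pr − 6pqr − 14p^2r^3 + 16pqr^3
= 2(pr − 3pqr − 7p^2r^3 + 8pqr^3)    [factor out 2]
= 2pr(1 − 3q − 7pr^2 + 8qr^2)    [factor out pr]

2pr(1 − 3q − 7pr^2 + 8qr^2)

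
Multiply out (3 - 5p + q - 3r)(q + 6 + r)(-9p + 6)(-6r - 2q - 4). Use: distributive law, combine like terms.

384pqr + 258pq² + 1128pq - 96qr - 132q² - 432q + 1632pr + 1368p - 288r - 432 - 738pr² + 612r² - 360p²qr - 90p²q² - 720p²q - 1800p²r - 1080p² - 270p²r² + 18pq²r + 18pq³ - 12q²r - 12q³ - 162pqr² + 108qr² - 162pr³ + 108r³

(3 - 5p + q - 3r)(q + 6 + r)(-9p + 6)(-6r - 2q - 4)
= (3q + 18 + 3r - 5pq - 30p - 5pr + q² + 6q + qr - 3qr - 18r - 3r²)(-9p + 6)(-6r - 2q - 4)    [distributive law]
= (9q + 18 - 15r - 5pq - 30p - 5pr + q² - 2qr - 3r²)(-9p + 6)(-6r - 2q - 4)    [combine like terms]
= (-81pq + 54q - 162p + 108 + 135pr - 90r + 45p²q - 30pq + 270p² - 180p + 45p²r - 30pr - 9pq² + 6q² + 18pqr - 12qr + 27pr² - 18r²)(-6r - 2q - 4)    [distributive law]
= (-111pq + 54q - 342p + 108 + 105pr - 90r + 45p²q + 270p² + 45p²r - 9pq² + 6q² + 18pqr - 12qr + 27pr² - 18r²)(-6r - 2q - 4)    [combine like terms]
= 666pqr + 222pq² + 444pq - 324qr - 108q² - 216q + 2052pr + 684pq + 1368p - 648r - 216q - 432 - 630pr² - 210pqr - 420pr + 540r² + 180qr + 360r - 270p²qr - 90p²q² - 180p²q - 1620p²r - 540p²q - 1080p² - 270p²r² - 90p²qr - 180p²r + 54pq²r + 18pq³ + 36pq² - 36q²r - 12q³ - 24q² - 108pqr² - 36pq²r - 72pqr + 72qr² + 24q²r + 48qr - 162pr³ - 54pqr² - 108pr² + 108r³ + 36qr² + 72r²    [distributive law]
= 384pqr + 258pq² + 1128pq - 96qr - 132q² - 432q + 1632pr + 1368p - 288r - 432 - 738pr² + 612r² - 360p²qr - 90p²q² - 720p²q - 1800p²r - 1080p² - 270p²r² + 18pq²r + 18pq³ - 12q²r - 12q³ - 162pqr² + 108qr² - 162pr³ + 108r³    [combine like terms]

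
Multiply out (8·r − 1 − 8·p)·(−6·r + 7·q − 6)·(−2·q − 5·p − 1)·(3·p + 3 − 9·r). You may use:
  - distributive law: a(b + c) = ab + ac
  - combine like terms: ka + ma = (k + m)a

3672·p·q·r² + 36·q·r² − 864·q·r³ + 2880·p²·r² − 594·p·r² − 2160·p·r³ − 234·r² − 432·r³ − 1344·p·q²·r − 462·q²·r + 1008·q²·r² − 3648·p²·q·r − 999·p·q·r + 129·q·r + 1926·p²·r + 1314·p·r + 180·r + 378·p·q² + 42·q² + 825·p²·q − 30·p·q − 15·q − 954·p² − 252·p − 18 − 720·p³·r + 336·p²·q² + 840·p³·q − 720·p³

(8·r − 1 − 8·p)·(−6·r + 7·q − 6)·(−2·q − 5·p − 1)·(3·p + 3 − 9·r)
= (−48·r² + 56·q·r − 48·r + 6·r − 7·q + 6 + 48·p·r − 56·p·q + 48·p)·(−2·q − 5·p − 1)·(3·p + 3 − 9·r)    [distributive law]
= (−48·r² + 56·q·r − 42·r − 7·q + 6 + 48·p·r − 56·p·q + 48·p)·(−2·q − 5·p − 1)·(3·p + 3 − 9·r)    [combine like terms]
= (96·q·r² + 240·p·r² + 48·r² − 112·q²·r − 280·p·q·r − 56·q·r + 84·q·r + 210·p·r + 42·r + 14·q² + 35·p·q + 7·q − 12·q − 30·p − 6 − 96·p·q·r − 240·p²·r − 48·p·r + 112·p·q² + 280·p²·q + 56·p·q − 96·p·q − 240·p² − 48·p)·(3·p + 3 − 9·r)    [distributive law]
= (96·q·r² + 240·p·r² + 48·r² − 112·q²·r − 376·p·q·r + 28·q·r + 162·p·r + 42·r + 14·q² − 5·p·q − 5·q − 78·p − 6 − 240·p²·r + 112·p·q² + 280·p²·q − 240·p²)·(3·p + 3 − 9·r)    [combine like terms]
= 288·p·q·r² + 288·q·r² − 864·q·r³ + 720·p²·r² + 720·p·r² − 2160·p·r³ + 144·p·r² + 144·r² − 432·r³ − 336·p·q²·r − 336·q²·r + 1008·q²·r² − 1128·p²·q·r − 1128·p·q·r + 3384·p·q·r² + 84·p·q·r + 84·q·r − 252·q·r² + 486·p²·r + 486·p·r − 1458·p·r² + 126·p·r + 126·r − 378·r² + 42·p·q² + 42·q² − 126·q²·r − 15·p²·q − 15·p·q + 45·p·q·r − 15·p·q − 15·q + 45·q·r − 234·p² − 234·p + 702·p·r − 18·p − 18 + 54·r − 720·p³·r − 720·p²·r + 2160·p²·r² + 336·p²·q² + 336·p·q² − 1008·p·q²·r + 840·p³·q + 840·p²·q − 2520·p²·q·r − 720·p³ − 720·p² + 2160·p²·r    [distributive law]
= 3672·p·q·r² + 36·q·r² − 864·q·r³ + 2880·p²·r² − 594·p·r² − 2160·p·r³ − 234·r² − 432·r³ − 1344·p·q²·r − 462·q²·r + 1008·q²·r² − 3648·p²·q·r − 999·p·q·r + 129·q·r + 1926·p²·r + 1314·p·r + 180·r + 378·p·q² + 42·q² + 825·p²·q − 30·p·q − 15·q − 954·p² − 252·p − 18 − 720·p³·r + 336·p²·q² + 840·p³·q − 720·p³    [combine like terms]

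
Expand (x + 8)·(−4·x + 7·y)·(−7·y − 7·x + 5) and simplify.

(x + 8)·(−4·x + 7·y)·(−7·y − 7·x + 5)
= (−4·x² + 7·x·y − 32·x + 56·y)·(−7·y − 7·x + 5)    [distributive law]
= 28·x²·y + 28·x³ − 20·x² − 49·x·y² − 49·x²·y + 35·x·y + 224·x·y + 224·x² − 160·x − 392·y² − 392·x·y + 280·y    [distributive law]
= −21·x²·y + 28·x³ + 204·x² − 49·x·y² − 133·x·y − 160·x − 392·y² + 280·y    [combine like terms]

−21·x²·y + 28·x³ + 204·x² − 49·x·y² − 133·x·y − 160·x − 392·y² + 280·y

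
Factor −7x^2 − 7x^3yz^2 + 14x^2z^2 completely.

7x^2(−1 − xyz^2 + 2z^2)

−7x^2 − 7x^3yz^2 + 14x^2z^2
= 7(−x^2 − x^3yz^2 + 2x^2z^2)    [factor out 7]
= 7x^2(−1 − xyz^2 + 2z^2)    [factor out x^2]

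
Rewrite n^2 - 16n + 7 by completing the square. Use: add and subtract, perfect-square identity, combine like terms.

n^2 - 16n + 7
= n^2 - 16n + 64 - 64 + 7    [add and subtract 64]
= (n - 8)^2 - 64 + 7    [perfect-square identity]
= (n - 8)^2 - 57    [combine constants]

(n - 8)^2 - 57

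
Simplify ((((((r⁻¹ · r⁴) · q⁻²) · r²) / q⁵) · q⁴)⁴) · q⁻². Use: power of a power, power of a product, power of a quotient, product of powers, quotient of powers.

q⁻¹⁴r²⁰

((((((r⁻¹ · r⁴) · q⁻²) · r²) / q⁵) · q⁴)⁴) · q⁻²
= ((((((r⁻¹ · r⁴) · q⁻²) · r²) / q⁵)⁴) · ((q⁴)⁴)) · q⁻²    [power of a product]
= ((((((r⁻¹ · r⁴) · q⁻²) · r²)⁴) / ((q⁵)⁴)) · ((q⁴)⁴)) · q⁻²    [power of a quotient]
= ((((((r⁻¹ · r⁴) · q⁻²)⁴) · ((r²)⁴)) / ((q⁵)⁴)) · ((q⁴)⁴)) · q⁻²    [power of a product]
= ((((((r⁻¹ · r⁴)⁴) · ((q⁻²)⁴)) · ((r²)⁴)) / ((q⁵)⁴)) · ((q⁴)⁴)) · q⁻²    [power of a product]
= (((((((r⁻¹)⁴) · ((r⁴)⁴)) · ((q⁻²)⁴)) · ((r²)⁴)) / ((q⁵)⁴)) · ((q⁴)⁴)) · q⁻²    [power of a product]
= (((((r⁻⁴ · ((r⁴)⁴)) · ((q⁻²)⁴)) · ((r²)⁴)) / ((q⁵)⁴)) · ((q⁴)⁴)) · q⁻²    [power of a power]
= (((((r⁻⁴ · r¹⁶) · ((q⁻²)⁴)) · ((r²)⁴)) / ((q⁵)⁴)) · ((q⁴)⁴)) · q⁻²    [power of a power]
= ((((r¹² · ((q⁻²)⁴)) · ((r²)⁴)) / ((q⁵)⁴)) · ((q⁴)⁴)) · q⁻²    [product of powers]
= ((((r¹² · q⁻⁸) · ((r²)⁴)) / ((q⁵)⁴)) · ((q⁴)⁴)) · q⁻²    [power of a power]
= ((((r¹² · q⁻⁸) · r⁸) / ((q⁵)⁴)) · ((q⁴)⁴)) · q⁻²    [power of a power]
= ((((r¹² · q⁻⁸) · r⁸) / q²⁰) · ((q⁴)⁴)) · q⁻²    [power of a power]
= ((((r¹² · q⁻⁸) · r⁸) / q²⁰) · q¹⁶) · q⁻²    [power of a power]
= q⁻¹⁴r²⁰    [quotient of powers; product of powers]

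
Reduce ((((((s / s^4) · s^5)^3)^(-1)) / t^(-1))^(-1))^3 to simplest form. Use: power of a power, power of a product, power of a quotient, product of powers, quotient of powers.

((((((s / s^4) · s^5)^3)^(-1)) / t^(-1))^(-1))^3
= (((((s / s^4) · s^5)^3)^(-1)) / t^(-1))^(-3)    [power of a power]
= (((((s / s^4) · s^5)^3)^(-1))^(-3)) / ((t^(-1))^(-3))    [power of a quotient]
= ((((s / s^4) · s^5)^3)^3) / ((t^(-1))^(-3))    [power of a power]
= (((s / s^4) · s^5)^9) / ((t^(-1))^(-3))    [power of a power]
= (((s / s^4)^9) · ((s^5)^9)) / ((t^(-1))^(-3))    [power of a product]
= (((s^9) / ((s^4)^9)) · ((s^5)^9)) / ((t^(-1))^(-3))    [power of a quotient]
= ((s^9 / s^36) · ((s^5)^9)) / ((t^(-1))^(-3))    [power of a power]
= (s^(-27) · ((s^5)^9)) / ((t^(-1))^(-3))    [quotient of powers]
= (s^(-27) · s^45) / ((t^(-1))^(-3))    [power of a power]
= s^18 / ((t^(-1))^(-3))    [product of powers]
= s^18 / t^3    [power of a power]
= s^18t^(-3)    [quotient of powers]

s^18t^(-3)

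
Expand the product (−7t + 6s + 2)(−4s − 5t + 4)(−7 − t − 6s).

(−7t + 6s + 2)(−4s − 5t + 4)(−7 − t − 6s)
= (28st + 35t² − 28t − 24s² − 30st + 24s − 8s − 10t + 8)(−7 − t − 6s)    [distributive law]
= (−2st + 35t² − 38t − 24s² + 16s + 8)(−7 − t − 6s)    [combine like terms]
= 14st + 2st² + 12s²t − 245t² − 35t³ − 210st² + 266t + 38t² + 228st + 168s² + 24s²t + 144s³ − 112s − 16st − 96s² − 56 − 8t − 48s    [distributive law]
= 226st − 208st² + 36s²t − 207t² − 35t³ + 258t + 72s² + 144s³ − 160s − 56    [combine like terms]

226st − 208st² + 36s²t − 207t² − 35t³ + 258t + 72s² + 144s³ − 160s − 56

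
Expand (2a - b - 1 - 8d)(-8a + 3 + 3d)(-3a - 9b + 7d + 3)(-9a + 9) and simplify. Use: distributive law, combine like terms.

(2a - b - 1 - 8d)(-8a + 3 + 3d)(-3a - 9b + 7d + 3)(-9a + 9)
= (-16a^2 + 6a + 6ad + 8ab - 3b - 3bd + 8a - 3 - 3d + 64ad - 24d - 24d^2)(-3a - 9b + 7d + 3)(-9a + 9)    [distributive law]
= (-16a^2 + 14a + 70ad + 8ab - 3b - 3bd - 3 - 27d - 24d^2)(-3a - 9b + 7d + 3)(-9a + 9)    [combine like terms]
= (48a^3 + 144a^2b - 112a^2d - 48a^2 - 42a^2 - 126ab + 98ad + 42a - 210a^2d - 630abd + 490ad^2 + 210ad - 24a^2b - 72ab^2 + 56abd + 24ab + 9ab + 27b^2 - 21bd - 9b + 9abd + 27b^2d - 21bd^2 - 9bd + 9a + 27b - 21d - 9 + 81ad + 243bd - 189d^2 - 81d + 72ad^2 + 216bd^2 - 168d^3 - 72d^2)(-9a + 9)    [distributive law]
= (48a^3 + 120a^2b - 322a^2d - 90a^2 - 93ab + 389ad + 51a - 565abd + 562ad^2 - 72ab^2 + 27b^2 + 213bd + 18b + 27b^2d + 195bd^2 - 102d - 9 - 261d^2 - 168d^3)(-9a + 9)    [combine like terms]
= -432a^4 + 432a^3 - 1080a^3b + 1080a^2b + 2898a^3d - 2898a^2d + 810a^3 - 810a^2 + 837a^2b - 837ab - 3501a^2d + 3501ad - 459a^2 + 459a + 5085a^2bd - 5085abd - 5058a^2d^2 + 5058ad^2 + 648a^2b^2 - 648ab^2 - 243ab^2 + 243b^2 - 1917abd + 1917bd - 162ab + 162b - 243ab^2d + 243b^2d - 1755abd^2 + 1755bd^2 + 918ad - 918d + 81a - 81 + 2349ad^2 - 2349d^2 + 1512ad^3 - 1512d^3    [distributive law]
= -432a^4 + 1242a^3 - 1080a^3b + 1917a^2b + 2898a^3d - 6399a^2d - 1269a^2 - 999ab + 4419ad + 540a + 5085a^2bd - 7002abd - 5058a^2d^2 + 7407ad^2 + 648a^2b^2 - 891ab^2 + 243b^2 + 1917bd + 162b - 243ab^2d + 243b^2d - 1755abd^2 + 1755bd^2 - 918d - 81 - 2349d^2 + 1512ad^3 - 1512d^3    [combine like terms]

-432a^4 + 1242a^3 - 1080a^3b + 1917a^2b + 2898a^3d - 6399a^2d - 1269a^2 - 999ab + 4419ad + 540a + 5085a^2bd - 7002abd - 5058a^2d^2 + 7407ad^2 + 648a^2b^2 - 891ab^2 + 243b^2 + 1917bd + 162b - 243ab^2d + 243b^2d - 1755abd^2 + 1755bd^2 - 918d - 81 - 2349d^2 + 1512ad^3 - 1512d^3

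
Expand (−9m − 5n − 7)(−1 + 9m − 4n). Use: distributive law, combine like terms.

(−9m − 5n − 7)(−1 + 9m − 4n)
= 9m − 81m^2 + 36mn + 5n − 45mn + 20n^2 + 7 − 63m + 28n    [distributive law]
= −54m − 81m^2 − 9mn + 33n + 20n^2 + 7    [combine like terms]

−54m − 81m^2 − 9mn + 33n + 20n^2 + 7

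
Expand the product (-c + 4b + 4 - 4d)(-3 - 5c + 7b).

-17c + 5c^2 - 27bc + 16b + 28b^2 - 12 + 12d + 20cd - 28bd

(-c + 4b + 4 - 4d)(-3 - 5c + 7b)
= 3c + 5c^2 - 7bc - 12b - 20bc + 28b^2 - 12 - 20c + 28b + 12d + 20cd - 28bd    [distributive law]
= -17c + 5c^2 - 27bc + 16b + 28b^2 - 12 + 12d + 20cd - 28bd    [combine like terms]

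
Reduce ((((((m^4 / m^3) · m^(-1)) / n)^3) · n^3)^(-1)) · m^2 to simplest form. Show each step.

m^2

((((((m^4 / m^3) · m^(-1)) / n)^3) · n^3)^(-1)) · m^2
= ((((((m^4 / m^3) · m^(-1)) / n)^3)^(-1)) · ((n^3)^(-1))) · m^2    [power of a product]
= (((((m^4 / m^3) · m^(-1)) / n)^(-3)) · ((n^3)^(-1))) · m^2    [power of a power]
= (((((m^4 / m^3) · m^(-1))^(-3)) / (n^(-3))) · ((n^3)^(-1))) · m^2    [power of a quotient]
= (((((m^4 / m^3)^(-3)) · ((m^(-1))^(-3))) / (n^(-3))) · ((n^3)^(-1))) · m^2    [power of a product]
= ((((((m^4)^(-3)) / ((m^3)^(-3))) · ((m^(-1))^(-3))) / (n^(-3))) · ((n^3)^(-1))) · m^2    [power of a quotient]
= ((((m^(-12) / ((m^3)^(-3))) · ((m^(-1))^(-3))) / (n^(-3))) · ((n^3)^(-1))) · m^2    [power of a power]
= ((((m^(-12) / m^(-9)) · ((m^(-1))^(-3))) / (n^(-3))) · ((n^3)^(-1))) · m^2    [power of a power]
= (((m^(-3) · ((m^(-1))^(-3))) / (n^(-3))) · ((n^3)^(-1))) · m^2    [quotient of powers]
= (((m^(-3) · m^3) / (n^(-3))) · ((n^3)^(-1))) · m^2    [power of a power]
= ((m^0 / (n^(-3))) · ((n^3)^(-1))) · m^2    [product of powers]
= ((m^0 / n^(-3)) · n^(-3)) · m^2    [power of a power]
= m^2    [quotient of powers; product of powers]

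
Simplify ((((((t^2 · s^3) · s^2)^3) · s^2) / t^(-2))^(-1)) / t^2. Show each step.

((((((t^2 · s^3) · s^2)^3) · s^2) / t^(-2))^(-1)) / t^2
= ((((((t^2 · s^3) · s^2)^3) · s^2)^(-1)) / ((t^(-2))^(-1))) / t^2    [power of a quotient]
= ((((((t^2 · s^3) · s^2)^3)^(-1)) · ((s^2)^(-1))) / ((t^(-2))^(-1))) / t^2    [power of a product]
= (((((t^2 · s^3) · s^2)^(-3)) · ((s^2)^(-1))) / ((t^(-2))^(-1))) / t^2    [power of a power]
= (((((t^2 · s^3)^(-3)) · ((s^2)^(-3))) · ((s^2)^(-1))) / ((t^(-2))^(-1))) / t^2    [power of a product]
= ((((((t^2)^(-3)) · ((s^3)^(-3))) · ((s^2)^(-3))) · ((s^2)^(-1))) / ((t^(-2))^(-1))) / t^2    [power of a product]
= ((((t^(-6) · ((s^3)^(-3))) · ((s^2)^(-3))) · ((s^2)^(-1))) / ((t^(-2))^(-1))) / t^2    [power of a power]
= ((((t^(-6) · s^(-9)) · ((s^2)^(-3))) · ((s^2)^(-1))) / ((t^(-2))^(-1))) / t^2    [power of a power]
= ((((t^(-6) · s^(-9)) · s^(-6)) · ((s^2)^(-1))) / ((t^(-2))^(-1))) / t^2    [power of a power]
= ((((t^(-6) · s^(-9)) · s^(-6)) · s^(-2)) / ((t^(-2))^(-1))) / t^2    [power of a power]
= ((((t^(-6) · s^(-9)) · s^(-6)) · s^(-2)) / t^2) / t^2    [power of a power]
= s^(-17)t^(-10)    [quotient of powers; product of powers]

s^(-17)t^(-10)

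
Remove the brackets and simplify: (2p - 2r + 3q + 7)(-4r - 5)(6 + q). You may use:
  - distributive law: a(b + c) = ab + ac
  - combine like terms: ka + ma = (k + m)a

(2p - 2r + 3q + 7)(-4r - 5)(6 + q)
= (-8pr - 10p + 8r² + 10r - 12qr - 15q - 28r - 35)(6 + q)    [distributive law]
= (-8pr - 10p + 8r² - 18r - 12qr - 15q - 35)(6 + q)    [combine like terms]
= -48pr - 8pqr - 60p - 10pq + 48r² + 8qr² - 108r - 18qr - 72qr - 12q²r - 90q - 15q² - 210 - 35q    [distributive law]
= -48pr - 8pqr - 60p - 10pq + 48r² + 8qr² - 108r - 90qr - 12q²r - 125q - 15q² - 210    [combine like terms]

-48pr - 8pqr - 60p - 10pq + 48r² + 8qr² - 108r - 90qr - 12q²r - 125q - 15q² - 210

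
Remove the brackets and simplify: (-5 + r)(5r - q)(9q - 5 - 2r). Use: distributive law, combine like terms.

(-5 + r)(5r - q)(9q - 5 - 2r)
= (-25r + 5q + 5r^2 - qr)(9q - 5 - 2r)    [distributive law]
= -225qr + 125r + 50r^2 + 45q^2 - 25q - 10qr + 45qr^2 - 25r^2 - 10r^3 - 9q^2r + 5qr + 2qr^2    [distributive law]
= -230qr + 125r + 25r^2 + 45q^2 - 25q + 47qr^2 - 10r^3 - 9q^2r    [combine like terms]

-230qr + 125r + 25r^2 + 45q^2 - 25q + 47qr^2 - 10r^3 - 9q^2r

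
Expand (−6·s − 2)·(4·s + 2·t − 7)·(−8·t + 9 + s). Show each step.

(−6·s − 2)·(4·s + 2·t − 7)·(−8·t + 9 + s)
= (−24·s^2 − 12·s·t + 42·s − 8·s − 4·t + 14)·(−8·t + 9 + s)    [distributive law]
= (−24·s^2 − 12·s·t + 34·s − 4·t + 14)·(−8·t + 9 + s)    [combine like terms]
= 192·s^2·t − 216·s^2 − 24·s^3 + 96·s·t^2 − 108·s·t − 12·s^2·t − 272·s·t + 306·s + 34·s^2 + 32·t^2 − 36·t − 4·s·t − 112·t + 126 + 14·s    [distributive law]
= 180·s^2·t − 182·s^2 − 24·s^3 + 96·s·t^2 − 384·s·t + 320·s + 32·t^2 − 148·t + 126    [combine like terms]

180·s^2·t − 182·s^2 − 24·s^3 + 96·s·t^2 − 384·s·t + 320·s + 32·t^2 − 148·t + 126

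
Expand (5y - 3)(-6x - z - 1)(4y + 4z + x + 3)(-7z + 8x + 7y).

-195xy²z - 1170x²y² - 840xy³ + 715xyz² - 790x²yz - 240x³y + 502xyz - 58x²y - 321xy² - 140y³z + 140yz³ + 245yz² - 21y²z - 140y³ + 168yz + 375xy - 21y² - 429xz² + 474x²z + 144x³ - 231xz + 456x² - 84z³ - 147z² - 63z + 72x + 63y

(5y - 3)(-6x - z - 1)(4y + 4z + x + 3)(-7z + 8x + 7y)
= (-30xy - 5yz - 5y + 18x + 3z + 3)(4y + 4z + x + 3)(-7z + 8x + 7y)    [distributive law]
= (-120xy² - 120xyz - 30x²y - 90xy - 20y²z - 20yz² - 5xyz - 15yz - 20y² - 20yz - 5xy - 15y + 72xy + 72xz + 18x² + 54x + 12yz + 12z² + 3xz + 9z + 12y + 12z + 3x + 9)(-7z + 8x + 7y)    [distributive law]
= (-120xy² - 125xyz - 30x²y - 23xy - 20y²z - 20yz² - 23yz - 20y² - 3y + 75xz + 18x² + 57x + 12z² + 21z + 9)(-7z + 8x + 7y)    [combine like terms]
= 840xy²z - 960x²y² - 840xy³ + 875xyz² - 1000x²yz - 875xy²z + 210x²yz - 240x³y - 210x²y² + 161xyz - 184x²y - 161xy² + 140y²z² - 160xy²z - 140y³z + 140yz³ - 160xyz² - 140y²z² + 161yz² - 184xyz - 161y²z + 140y²z - 160xy² - 140y³ + 21yz - 24xy - 21y² - 525xz² + 600x²z + 525xyz - 126x²z + 144x³ + 126x²y - 399xz + 456x² + 399xy - 84z³ + 96xz² + 84yz² - 147z² + 168xz + 147yz - 63z + 72x + 63y    [distributive law]
= -195xy²z - 1170x²y² - 840xy³ + 715xyz² - 790x²yz - 240x³y + 502xyz - 58x²y - 321xy² - 140y³z + 140yz³ + 245yz² - 21y²z - 140y³ + 168yz + 375xy - 21y² - 429xz² + 474x²z + 144x³ - 231xz + 456x² - 84z³ - 147z² - 63z + 72x + 63y    [combine like terms]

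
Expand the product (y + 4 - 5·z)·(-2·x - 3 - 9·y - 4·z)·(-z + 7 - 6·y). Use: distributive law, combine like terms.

-58·x·y·z + 34·x·y + 12·x·y^2 + 332·y·z - 201·y + 171·y^2 - 237·y^2·z + 54·y^3 - 161·y·z^2 + 78·x·z - 56·x + 5·z - 84 + 141·z^2 - 10·x·z^2 - 20·z^3

(y + 4 - 5·z)·(-2·x - 3 - 9·y - 4·z)·(-z + 7 - 6·y)
= (-2·x·y - 3·y - 9·y^2 - 4·y·z - 8·x - 12 - 36·y - 16·z + 10·x·z + 15·z + 45·y·z + 20·z^2)·(-z + 7 - 6·y)    [distributive law]
= (-2·x·y - 39·y - 9·y^2 + 41·y·z - 8·x - 12 - z + 10·x·z + 20·z^2)·(-z + 7 - 6·y)    [combine like terms]
= 2·x·y·z - 14·x·y + 12·x·y^2 + 39·y·z - 273·y + 234·y^2 + 9·y^2·z - 63·y^2 + 54·y^3 - 41·y·z^2 + 287·y·z - 246·y^2·z + 8·x·z - 56·x + 48·x·y + 12·z - 84 + 72·y + z^2 - 7·z + 6·y·z - 10·x·z^2 + 70·x·z - 60·x·y·z - 20·z^3 + 140·z^2 - 120·y·z^2    [distributive law]
= -58·x·y·z + 34·x·y + 12·x·y^2 + 332·y·z - 201·y + 171·y^2 - 237·y^2·z + 54·y^3 - 161·y·z^2 + 78·x·z - 56·x + 5·z - 84 + 141·z^2 - 10·x·z^2 - 20·z^3    [combine like terms]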